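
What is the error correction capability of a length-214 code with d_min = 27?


Correction capability = floor((d-1)/2) = floor((27-1)/2) = 13

13 errors


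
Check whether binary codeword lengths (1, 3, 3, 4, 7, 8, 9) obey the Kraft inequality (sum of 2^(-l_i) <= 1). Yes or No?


Kraft sum = sum(2^(-l_i)) = 0.8262, need <= 1. Result: satisfied (a binary prefix-free code with these lengths exists)

Yes


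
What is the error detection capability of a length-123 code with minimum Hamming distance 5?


Detection capability = d_min - 1 = 5 - 1 = 4

4 errors


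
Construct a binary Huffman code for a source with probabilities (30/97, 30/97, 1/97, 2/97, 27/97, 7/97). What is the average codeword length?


Huffman construction (repeatedly merge the two least-probable nodes; each merge adds 1 bit to every symbol beneath it): 1/97 + 2/97 = 3/97; 3/97 + 7/97 = 10/97; 10/97 + 27/97 = 37/97; 30/97 + 30/97 = 60/97; 37/97 + 60/97 = 1. Resulting codeword lengths (in the order the probabilities were given): (2, 2, 4, 4, 2, 3). L_avg = sum(p_i * l_i) = 30/97*2 + 30/97*2 + 1/97*4 + 2/97*4 + 27/97*2 + 7/97*3 = 207/97 = 2.134

2.134 bits


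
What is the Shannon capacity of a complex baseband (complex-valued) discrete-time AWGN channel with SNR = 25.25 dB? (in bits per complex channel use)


SNR_linear = 10^(25.25/10) = 334.9654; C = log2(1 + SNR_linear) = log2(1 + 334.9654) = 8.3922

8.3922 bits/channel use


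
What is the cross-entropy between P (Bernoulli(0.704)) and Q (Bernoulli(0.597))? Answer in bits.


H(P,Q) = -p*log2(q) - (1-p)*log2(1-q). -0.704*log2(0.597) = 0.523915; -0.296*log2(0.403) = 0.388100. H(P,Q) = 0.523915 + 0.388100 = 0.912

0.912 bits


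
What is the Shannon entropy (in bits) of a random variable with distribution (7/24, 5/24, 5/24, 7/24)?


H = -sum(p_i * log2(p_i)). Terms: -(7/24)*log2(7/24) = 0.518469; -(5/24)*log2(5/24) = 0.471466; -(5/24)*log2(5/24) = 0.471466; -(7/24)*log2(7/24) = 0.518469. H = 0.518469 + 0.471466 + 0.471466 + 0.518469 = 1.9799

1.9799 bits


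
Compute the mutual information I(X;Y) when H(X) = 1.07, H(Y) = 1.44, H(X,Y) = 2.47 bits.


I(X;Y) = H(X) + H(Y) - H(X,Y) = 1.07 + 1.44 - 2.47 = 0.04

0.04 bits


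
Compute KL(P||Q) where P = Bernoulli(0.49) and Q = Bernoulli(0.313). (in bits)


KL = p*log2(p/q) + (1-p)*log2((1-p)/(1-q)) = 0.49*log2(0.49/0.313) + 0.51*log2(0.51/0.687) = 0.0976

0.0976 bits


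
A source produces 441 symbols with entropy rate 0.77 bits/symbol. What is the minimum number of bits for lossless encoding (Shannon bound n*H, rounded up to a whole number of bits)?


Minimum bits >= n * H = 441 * 0.77 = 339.57, rounded up to a whole number of bits = 340

340 bits


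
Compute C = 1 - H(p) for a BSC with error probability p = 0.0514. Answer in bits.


H(p) = -p*log2(p) - (1-p)*log2(1-p) = -0.0514*log2(0.0514) - 0.9486*log2(0.9486) = 0.220099 + 0.072215 = 0.2923. C = 1 - H(p) = 1 - 0.2923 = 0.7077

0.7077 bits


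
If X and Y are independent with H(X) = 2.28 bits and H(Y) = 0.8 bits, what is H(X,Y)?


For independent variables, H(X,Y) = H(X) + H(Y) = 2.28 + 0.8 = 3.08

3.08 bits


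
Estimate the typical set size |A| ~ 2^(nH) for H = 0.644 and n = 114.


log2|A_typical| = nH = 114 * 0.644 = 73.416, so |A_typical| ~ 2^73.416 = 1.260e+22

1.260e+22


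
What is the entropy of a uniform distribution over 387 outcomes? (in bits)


H = log2(n) = log2(387) = 8.5962

8.5962 bits


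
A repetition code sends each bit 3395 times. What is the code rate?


Rate = k/n = 1/3395

1/3395


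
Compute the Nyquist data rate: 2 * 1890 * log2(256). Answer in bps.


Rate = 2 * B * log2(M) = 2 * 1890 * 8.0 = 30240.0

30240.0 bps


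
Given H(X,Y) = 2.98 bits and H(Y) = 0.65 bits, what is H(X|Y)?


H(X|Y) = H(X,Y) - H(Y) = 2.98 - 0.65 = 2.33

2.33 bits


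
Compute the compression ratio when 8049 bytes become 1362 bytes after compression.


Ratio = original / compressed = 8049 / 1362 = 5.9097

5.9097


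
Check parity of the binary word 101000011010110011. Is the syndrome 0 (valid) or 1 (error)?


Syndrome = XOR of all bits = 1 XOR 0 XOR 1 XOR 0 XOR 0 XOR 0 XOR 0 XOR 1 XOR 1 XOR 0 XOR 1 XOR 0 XOR 1 XOR 1 XOR 0 XOR 0 XOR 1 XOR 1 = 1

1


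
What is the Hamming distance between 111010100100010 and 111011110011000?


Count differing positions: . . . . . ^ . ^ . ^ ^ ^ . ^ . = 6 differences

6


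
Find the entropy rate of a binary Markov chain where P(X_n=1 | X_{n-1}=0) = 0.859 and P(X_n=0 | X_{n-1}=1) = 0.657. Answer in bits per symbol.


Stationary distribution: pi_0 = p10/(p01+p10) = 0.4334, pi_1 = 0.5666. Entropy rate H' = pi_0*H(p01) + pi_1*H(p10) = 0.4334*0.5869 + 0.5666*0.9277 = 0.78

0.78 bits/symbol


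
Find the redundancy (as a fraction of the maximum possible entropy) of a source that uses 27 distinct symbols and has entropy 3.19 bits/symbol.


H_max = log2(K) = log2(27) = 4.7549 bits/symbol. Redundancy = 1 - H/H_max = 1 - 3.19/4.7549 = 1 - 0.6709 = 0.3291

0.3291


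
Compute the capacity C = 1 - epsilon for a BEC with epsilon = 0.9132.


C = 1 - epsilon = 1 - 0.9132 = 0.0868

0.0868 bits


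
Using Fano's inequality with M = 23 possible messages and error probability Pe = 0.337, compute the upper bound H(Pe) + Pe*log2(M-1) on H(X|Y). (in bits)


H(Pe) = -Pe*log2(Pe) - (1-Pe)*log2(1-Pe) = -0.337*log2(0.337) - 0.663*log2(0.663) = 0.528813 + 0.393105 = 0.9219. Pe*log2(M-1) = 0.337*log2(22) = 1.502828. Bound = H(Pe) + Pe*log2(M-1) = 0.528813 + 0.393105 + 1.502828 = 2.4247

2.4247 bits


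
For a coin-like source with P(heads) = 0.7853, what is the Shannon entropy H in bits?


H = -p*log2(p) - (1-p)*log2(1-p). -0.7853*log2(0.7853) = 0.273822; -0.2147*log2(0.2147) = 0.476549. H = 0.273822 + 0.476549 = 0.7504

0.7504 bits


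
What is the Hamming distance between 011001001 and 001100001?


Count differing positions: . ^ . ^ . ^ . . . = 3 differences

3


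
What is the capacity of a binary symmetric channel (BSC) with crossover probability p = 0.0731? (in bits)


H(p) = -p*log2(p) - (1-p)*log2(1-p) = -0.0731*log2(0.0731) - 0.9269*log2(0.9269) = 0.275878 + 0.101509 = 0.3774. C = 1 - H(p) = 1 - 0.3774 = 0.6226

0.6226 bits


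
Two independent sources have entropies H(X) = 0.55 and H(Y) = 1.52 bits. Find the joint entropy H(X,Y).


For independent variables, H(X,Y) = H(X) + H(Y) = 0.55 + 1.52 = 2.07

2.07 bits


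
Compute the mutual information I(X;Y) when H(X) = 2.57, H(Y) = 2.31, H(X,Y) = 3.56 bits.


I(X;Y) = H(X) + H(Y) - H(X,Y) = 2.57 + 2.31 - 3.56 = 1.32

1.32 bits


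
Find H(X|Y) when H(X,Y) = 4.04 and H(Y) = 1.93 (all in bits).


H(X|Y) = H(X,Y) - H(Y) = 4.04 - 1.93 = 2.11

2.11 bits


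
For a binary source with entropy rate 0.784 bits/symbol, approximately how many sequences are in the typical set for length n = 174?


log2|A_typical| = nH = 174 * 0.784 = 136.416, so |A_typical| ~ 2^136.416 = 1.162e+41

1.162e+41


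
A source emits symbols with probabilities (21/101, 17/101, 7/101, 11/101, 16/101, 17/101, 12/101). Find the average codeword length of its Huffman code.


Huffman construction (repeatedly merge the two least-probable nodes; each merge adds 1 bit to every symbol beneath it): 7/101 + 11/101 = 18/101; 12/101 + 16/101 = 28/101; 17/101 + 17/101 = 34/101; 18/101 + 21/101 = 39/101; 28/101 + 34/101 = 62/101; 39/101 + 62/101 = 1. Resulting codeword lengths (in the order the probabilities were given): (2, 3, 3, 3, 3, 3, 3). L_avg = sum(p_i * l_i) = 21/101*2 + 17/101*3 + 7/101*3 + 11/101*3 + 16/101*3 + 17/101*3 + 12/101*3 = 282/101 = 2.7921

2.7921 bits


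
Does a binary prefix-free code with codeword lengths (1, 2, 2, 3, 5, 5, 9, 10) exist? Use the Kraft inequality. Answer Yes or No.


Kraft sum = sum(2^(-l_i)) = 1.1904, need <= 1. Result: violated (a binary prefix-free code with these lengths cannot exist)

No


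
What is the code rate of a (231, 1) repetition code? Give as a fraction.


Rate = k/n = 1/231

1/231


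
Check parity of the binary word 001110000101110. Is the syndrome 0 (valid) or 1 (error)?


Syndrome = XOR of all bits = 0 XOR 0 XOR 1 XOR 1 XOR 1 XOR 0 XOR 0 XOR 0 XOR 0 XOR 1 XOR 0 XOR 1 XOR 1 XOR 1 XOR 0 = 1

1


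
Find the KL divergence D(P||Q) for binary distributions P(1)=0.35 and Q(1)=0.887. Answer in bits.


KL = p*log2(p/q) + (1-p)*log2((1-p)/(1-q)) = 0.35*log2(0.35/0.887) + 0.65*log2(0.65/0.113) = 1.1711

1.1711 bits


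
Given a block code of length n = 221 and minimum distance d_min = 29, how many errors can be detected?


Detection capability = d_min - 1 = 29 - 1 = 28

28 errors


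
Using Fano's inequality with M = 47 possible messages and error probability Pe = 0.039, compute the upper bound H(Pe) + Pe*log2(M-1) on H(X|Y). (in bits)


H(Pe) = -Pe*log2(Pe) - (1-Pe)*log2(1-Pe) = -0.039*log2(0.039) - 0.961*log2(0.961) = 0.182535 + 0.055153 = 0.2377. Pe*log2(M-1) = 0.039*log2(46) = 0.215419. Bound = H(Pe) + Pe*log2(M-1) = 0.182535 + 0.055153 + 0.215419 = 0.4531

0.4531 bits


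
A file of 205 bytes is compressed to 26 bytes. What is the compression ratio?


Ratio = original / compressed = 205 / 26 = 7.8846

7.8846


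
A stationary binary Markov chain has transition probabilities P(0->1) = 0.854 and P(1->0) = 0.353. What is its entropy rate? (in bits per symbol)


Stationary distribution: pi_0 = p10/(p01+p10) = 0.2925, pi_1 = 0.7075. Entropy rate H' = pi_0*H(p01) + pi_1*H(p10) = 0.2925*0.5997 + 0.7075*0.9367 = 0.8382

0.8382 bits/symbol


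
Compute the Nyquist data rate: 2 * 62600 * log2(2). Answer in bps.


Rate = 2 * B * log2(M) = 2 * 62600 * 1.0 = 125200.0

125200.0 bps


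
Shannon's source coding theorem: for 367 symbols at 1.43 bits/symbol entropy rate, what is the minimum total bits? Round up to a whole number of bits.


Minimum bits >= n * H = 367 * 1.43 = 524.81, rounded up to a whole number of bits = 525

525 bits


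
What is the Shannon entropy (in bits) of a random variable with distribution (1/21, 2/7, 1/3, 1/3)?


H = -sum(p_i * log2(p_i)). Terms: -(1/21)*log2(1/21) = 0.209158; -(2/7)*log2(2/7) = 0.516387; -(1/3)*log2(1/3) = 0.528321; -(1/3)*log2(1/3) = 0.528321. H = 0.209158 + 0.516387 + 0.528321 + 0.528321 = 1.7822

1.7822 bits


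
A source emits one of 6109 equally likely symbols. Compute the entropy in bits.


H = log2(n) = log2(6109) = 12.5767

12.5767 bits


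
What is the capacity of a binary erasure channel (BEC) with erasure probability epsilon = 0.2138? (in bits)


C = 1 - epsilon = 1 - 0.2138 = 0.7862

0.7862 bits


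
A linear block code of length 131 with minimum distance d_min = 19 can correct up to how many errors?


Correction capability = floor((d-1)/2) = floor((19-1)/2) = 9

9 errors


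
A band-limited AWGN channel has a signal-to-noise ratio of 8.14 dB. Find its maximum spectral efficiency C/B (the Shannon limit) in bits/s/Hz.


SNR_linear = 10^(8.14/10) = 6.5163; C/B = log2(1 + SNR_linear) = log2(1 + 6.5163) = 2.91

2.91 bits/s/Hz


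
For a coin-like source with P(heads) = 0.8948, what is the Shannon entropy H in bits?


H = -p*log2(p) - (1-p)*log2(1-p). -0.8948*log2(0.8948) = 0.143493; -0.1052*log2(0.1052) = 0.341773. H = 0.143493 + 0.341773 = 0.4853

0.4853 bits


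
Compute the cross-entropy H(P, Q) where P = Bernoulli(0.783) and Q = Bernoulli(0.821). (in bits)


H(P,Q) = -p*log2(q) - (1-p)*log2(1-q). -0.783*log2(0.821) = 0.222799; -0.217*log2(0.179) = 0.538587. H(P,Q) = 0.222799 + 0.538587 = 0.7614

0.7614 bits


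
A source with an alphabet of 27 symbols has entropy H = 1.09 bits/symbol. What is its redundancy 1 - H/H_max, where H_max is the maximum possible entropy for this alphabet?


H_max = log2(K) = log2(27) = 4.7549 bits/symbol. Redundancy = 1 - H/H_max = 1 - 1.09/4.7549 = 1 - 0.2292 = 0.7708

0.7708


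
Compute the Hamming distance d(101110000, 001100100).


Count differing positions: ^ . . . ^ . ^ . . = 3 differences

3


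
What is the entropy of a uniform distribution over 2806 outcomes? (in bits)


H = log2(n) = log2(2806) = 11.4543

11.4543 bits


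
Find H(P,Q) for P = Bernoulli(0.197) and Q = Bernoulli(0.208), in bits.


H(P,Q) = -p*log2(q) - (1-p)*log2(1-q). -0.197*log2(0.208) = 0.446273; -0.803*log2(0.792) = 0.270151. H(P,Q) = 0.446273 + 0.270151 = 0.7164

0.7164 bits


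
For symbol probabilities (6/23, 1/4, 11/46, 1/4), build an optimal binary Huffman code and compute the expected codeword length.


Huffman construction (repeatedly merge the two least-probable nodes; each merge adds 1 bit to every symbol beneath it): 11/46 + 1/4 = 45/92; 1/4 + 6/23 = 47/92; 45/92 + 47/92 = 1. Resulting codeword lengths (in the order the probabilities were given): (2, 2, 2, 2). L_avg = sum(p_i * l_i) = 6/23*2 + 1/4*2 + 11/46*2 + 1/4*2 = 2

2.0 bits


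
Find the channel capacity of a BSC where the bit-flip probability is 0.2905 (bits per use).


H(p) = -p*log2(p) - (1-p)*log2(1-p) = -0.2905*log2(0.2905) - 0.7095*log2(0.7095) = 0.518075 + 0.351291 = 0.8694. C = 1 - H(p) = 1 - 0.8694 = 0.1306

0.1306 bits


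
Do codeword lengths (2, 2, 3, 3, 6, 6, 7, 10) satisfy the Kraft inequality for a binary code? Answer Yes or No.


Kraft sum = sum(2^(-l_i)) = 0.79, need <= 1. Result: satisfied (a binary prefix-free code with these lengths exists)

Yes


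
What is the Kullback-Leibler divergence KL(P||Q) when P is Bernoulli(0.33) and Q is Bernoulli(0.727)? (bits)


KL = p*log2(p/q) + (1-p)*log2((1-p)/(1-q)) = 0.33*log2(0.33/0.727) + 0.67*log2(0.67/0.273) = 0.4918

0.4918 bits


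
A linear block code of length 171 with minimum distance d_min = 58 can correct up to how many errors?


Correction capability = floor((d-1)/2) = floor((58-1)/2) = 28

28 errors


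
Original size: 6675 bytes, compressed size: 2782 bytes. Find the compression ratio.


Ratio = original / compressed = 6675 / 2782 = 2.3994

2.3994


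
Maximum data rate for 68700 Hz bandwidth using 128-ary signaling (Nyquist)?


Rate = 2 * B * log2(M) = 2 * 68700 * 7.0 = 961800.0

961800.0 bps


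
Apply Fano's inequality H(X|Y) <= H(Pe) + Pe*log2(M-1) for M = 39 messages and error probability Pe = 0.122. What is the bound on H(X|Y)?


H(Pe) = -Pe*log2(Pe) - (1-Pe)*log2(1-Pe) = -0.122*log2(0.122) - 0.878*log2(0.878) = 0.370276 + 0.164807 = 0.5351. Pe*log2(M-1) = 0.122*log2(38) = 0.640247. Bound = H(Pe) + Pe*log2(M-1) = 0.370276 + 0.164807 + 0.640247 = 1.1753

1.1753 bits


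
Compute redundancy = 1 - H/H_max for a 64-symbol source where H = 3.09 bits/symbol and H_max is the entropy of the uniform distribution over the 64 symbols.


H_max = log2(K) = log2(64) = 6.0 bits/symbol. Redundancy = 1 - H/H_max = 1 - 3.09/6.0 = 1 - 0.515 = 0.485

0.485


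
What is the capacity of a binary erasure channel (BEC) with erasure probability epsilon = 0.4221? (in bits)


C = 1 - epsilon = 1 - 0.4221 = 0.5779

0.5779 bits


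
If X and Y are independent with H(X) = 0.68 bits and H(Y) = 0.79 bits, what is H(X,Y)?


For independent variables, H(X,Y) = H(X) + H(Y) = 0.68 + 0.79 = 1.47

1.47 bits


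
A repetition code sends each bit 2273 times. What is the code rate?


Rate = k/n = 1/2273

1/2273


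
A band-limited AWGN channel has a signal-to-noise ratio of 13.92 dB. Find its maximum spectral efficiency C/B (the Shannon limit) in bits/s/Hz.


SNR_linear = 10^(13.92/10) = 24.6604; C/B = log2(1 + SNR_linear) = log2(1 + 24.6604) = 4.6815

4.6815 bits/s/Hz


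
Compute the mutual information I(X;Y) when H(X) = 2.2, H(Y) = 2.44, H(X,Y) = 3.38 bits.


I(X;Y) = H(X) + H(Y) - H(X,Y) = 2.2 + 2.44 - 3.38 = 1.26

1.26 bits


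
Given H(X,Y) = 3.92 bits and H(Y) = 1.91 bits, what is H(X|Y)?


H(X|Y) = H(X,Y) - H(Y) = 3.92 - 1.91 = 2.01

2.01 bits


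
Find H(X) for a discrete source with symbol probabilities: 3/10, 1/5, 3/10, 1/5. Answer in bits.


H = -sum(p_i * log2(p_i)). Terms: -(3/10)*log2(3/10) = 0.521090; -(1/5)*log2(1/5) = 0.464386; -(3/10)*log2(3/10) = 0.521090; -(1/5)*log2(1/5) = 0.464386. H = 0.521090 + 0.464386 + 0.521090 + 0.464386 = 1.971

1.971 bits


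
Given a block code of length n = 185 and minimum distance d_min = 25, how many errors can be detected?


Detection capability = d_min - 1 = 25 - 1 = 24

24 errors


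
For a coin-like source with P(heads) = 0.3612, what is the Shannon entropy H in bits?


H = -p*log2(p) - (1-p)*log2(1-p). -0.3612*log2(0.3612) = 0.530650; -0.6388*log2(0.6388) = 0.413025. H = 0.530650 + 0.413025 = 0.9437

0.9437 bits


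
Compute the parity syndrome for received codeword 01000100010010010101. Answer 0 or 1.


Syndrome = XOR of all bits = 0 XOR 1 XOR 0 XOR 0 XOR 0 XOR 1 XOR 0 XOR 0 XOR 0 XOR 1 XOR 0 XOR 0 XOR 1 XOR 0 XOR 0 XOR 1 XOR 0 XOR 1 XOR 0 XOR 1 = 1

1


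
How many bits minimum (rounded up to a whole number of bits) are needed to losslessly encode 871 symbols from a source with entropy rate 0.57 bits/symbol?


Minimum bits >= n * H = 871 * 0.57 = 496.47, rounded up to a whole number of bits = 497

497 bits


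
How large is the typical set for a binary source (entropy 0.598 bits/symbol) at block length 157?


log2|A_typical| = nH = 157 * 0.598 = 93.886, so |A_typical| ~ 2^93.886 = 1.830e+28

1.830e+28


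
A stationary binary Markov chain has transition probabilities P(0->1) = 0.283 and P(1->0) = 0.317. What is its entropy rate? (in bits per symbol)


Stationary distribution: pi_0 = p10/(p01+p10) = 0.5283, pi_1 = 0.4717. Entropy rate H' = pi_0*H(p01) + pi_1*H(p10) = 0.5283*0.8595 + 0.4717*0.9011 = 0.8791

0.8791 bits/symbol


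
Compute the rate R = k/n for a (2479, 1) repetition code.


Rate = k/n = 1/2479

1/2479


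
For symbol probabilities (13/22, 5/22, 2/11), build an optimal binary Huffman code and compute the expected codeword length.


Huffman construction (repeatedly merge the two least-probable nodes; each merge adds 1 bit to every symbol beneath it): 2/11 + 5/22 = 9/22; 9/22 + 13/22 = 1. Resulting codeword lengths (in the order the probabilities were given): (1, 2, 2). L_avg = sum(p_i * l_i) = 13/22*1 + 5/22*2 + 2/11*2 = 31/22 = 1.4091

1.4091 bits


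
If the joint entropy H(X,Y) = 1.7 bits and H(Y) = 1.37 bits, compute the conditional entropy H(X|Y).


H(X|Y) = H(X,Y) - H(Y) = 1.7 - 1.37 = 0.33

0.33 bits


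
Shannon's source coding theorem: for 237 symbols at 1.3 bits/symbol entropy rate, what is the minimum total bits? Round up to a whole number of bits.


Minimum bits >= n * H = 237 * 1.3 = 308.1, rounded up to a whole number of bits = 309

309 bits


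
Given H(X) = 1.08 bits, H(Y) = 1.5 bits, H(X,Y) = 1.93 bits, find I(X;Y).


I(X;Y) = H(X) + H(Y) - H(X,Y) = 1.08 + 1.5 - 1.93 = 0.65

0.65 bits


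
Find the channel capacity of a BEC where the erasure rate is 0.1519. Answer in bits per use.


C = 1 - epsilon = 1 - 0.1519 = 0.8481

0.8481 bits


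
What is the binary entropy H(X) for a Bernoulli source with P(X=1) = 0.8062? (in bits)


H = -p*log2(p) - (1-p)*log2(1-p). -0.8062*log2(0.8062) = 0.250559; -0.1938*log2(0.1938) = 0.458794. H = 0.250559 + 0.458794 = 0.7094

0.7094 bits


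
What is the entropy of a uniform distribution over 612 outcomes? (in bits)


H = log2(n) = log2(612) = 9.2574

9.2574 bits


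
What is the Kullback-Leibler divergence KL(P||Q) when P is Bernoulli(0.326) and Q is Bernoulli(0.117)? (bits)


KL = p*log2(p/q) + (1-p)*log2((1-p)/(1-q)) = 0.326*log2(0.326/0.117) + 0.674*log2(0.674/0.883) = 0.2193

0.2193 bits


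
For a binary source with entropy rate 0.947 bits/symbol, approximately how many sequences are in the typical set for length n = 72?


log2|A_typical| = nH = 72 * 0.947 = 68.184, so |A_typical| ~ 2^68.184 = 3.353e+20

3.353e+20


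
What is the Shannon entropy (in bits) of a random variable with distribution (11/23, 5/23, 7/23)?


H = -sum(p_i * log2(p_i)). Terms: -(11/23)*log2(11/23) = 0.508932; -(5/23)*log2(5/23) = 0.478616; -(7/23)*log2(7/23) = 0.522324. H = 0.508932 + 0.478616 + 0.522324 = 1.5099

1.5099 bits


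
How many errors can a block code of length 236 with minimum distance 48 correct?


Correction capability = floor((d-1)/2) = floor((48-1)/2) = 23

23 errors


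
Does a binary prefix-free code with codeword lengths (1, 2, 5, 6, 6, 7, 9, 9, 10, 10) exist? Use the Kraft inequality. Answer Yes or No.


Kraft sum = sum(2^(-l_i)) = 0.8262, need <= 1. Result: satisfied (a binary prefix-free code with these lengths exists)

Yes


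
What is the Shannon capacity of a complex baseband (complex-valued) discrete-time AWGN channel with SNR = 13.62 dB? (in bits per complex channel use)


SNR_linear = 10^(13.62/10) = 23.0144; C = log2(1 + SNR_linear) = log2(1 + 23.0144) = 4.5858

4.5858 bits/channel use


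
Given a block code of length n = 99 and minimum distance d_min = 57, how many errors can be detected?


Detection capability = d_min - 1 = 57 - 1 = 56

56 errors


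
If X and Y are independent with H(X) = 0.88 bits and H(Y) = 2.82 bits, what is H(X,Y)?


For independent variables, H(X,Y) = H(X) + H(Y) = 0.88 + 2.82 = 3.7

3.7 bits


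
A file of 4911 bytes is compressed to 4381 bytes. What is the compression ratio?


Ratio = original / compressed = 4911 / 4381 = 1.121

1.121


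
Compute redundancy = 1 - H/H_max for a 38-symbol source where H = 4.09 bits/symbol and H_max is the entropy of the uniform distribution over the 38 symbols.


H_max = log2(K) = log2(38) = 5.2479 bits/symbol. Redundancy = 1 - H/H_max = 1 - 4.09/5.2479 = 1 - 0.7794 = 0.2206

0.2206


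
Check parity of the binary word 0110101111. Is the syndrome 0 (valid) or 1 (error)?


Syndrome = XOR of all bits = 0 XOR 1 XOR 1 XOR 0 XOR 1 XOR 0 XOR 1 XOR 1 XOR 1 XOR 1 = 1

1


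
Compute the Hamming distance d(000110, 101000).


Count differing positions: ^ . ^ ^ ^ . = 4 differences

4


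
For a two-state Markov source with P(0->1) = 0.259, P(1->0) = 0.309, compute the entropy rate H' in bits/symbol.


Stationary distribution: pi_0 = p10/(p01+p10) = 0.544, pi_1 = 0.456. Entropy rate H' = pi_0*H(p01) + pi_1*H(p10) = 0.544*0.8252 + 0.456*0.892 = 0.8557

0.8557 bits/symbol


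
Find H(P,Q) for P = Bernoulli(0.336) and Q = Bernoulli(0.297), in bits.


H(P,Q) = -p*log2(q) - (1-p)*log2(1-q). -0.336*log2(0.297) = 0.588492; -0.664*log2(0.703) = 0.337580. H(P,Q) = 0.588492 + 0.337580 = 0.9261

0.9261 bits


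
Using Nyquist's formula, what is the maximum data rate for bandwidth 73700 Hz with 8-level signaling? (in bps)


Rate = 2 * B * log2(M) = 2 * 73700 * 3.0 = 442200.0

442200.0 bps


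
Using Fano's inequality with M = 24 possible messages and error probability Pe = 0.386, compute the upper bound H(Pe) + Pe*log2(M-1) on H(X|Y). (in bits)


H(Pe) = -Pe*log2(Pe) - (1-Pe)*log2(1-Pe) = -0.386*log2(0.386) - 0.614*log2(0.614) = 0.530104 + 0.432065 = 0.9622. Pe*log2(M-1) = 0.386*log2(23) = 1.746095. Bound = H(Pe) + Pe*log2(M-1) = 0.530104 + 0.432065 + 1.746095 = 2.7083

2.7083 bits


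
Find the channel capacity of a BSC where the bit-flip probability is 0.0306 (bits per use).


H(p) = -p*log2(p) - (1-p)*log2(1-p) = -0.0306*log2(0.0306) - 0.9694*log2(0.9694) = 0.153928 + 0.043464 = 0.1974. C = 1 - H(p) = 1 - 0.1974 = 0.8026

0.8026 bits


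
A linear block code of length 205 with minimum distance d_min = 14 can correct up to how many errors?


Correction capability = floor((d-1)/2) = floor((14-1)/2) = 6

6 errors


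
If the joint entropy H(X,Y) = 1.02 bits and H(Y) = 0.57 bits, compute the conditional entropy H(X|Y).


H(X|Y) = H(X,Y) - H(Y) = 1.02 - 0.57 = 0.45

0.45 bits


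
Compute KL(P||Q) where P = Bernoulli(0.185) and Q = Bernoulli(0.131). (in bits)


KL = p*log2(p/q) + (1-p)*log2((1-p)/(1-q)) = 0.185*log2(0.185/0.131) + 0.815*log2(0.815/0.869) = 0.0167

0.0167 bits


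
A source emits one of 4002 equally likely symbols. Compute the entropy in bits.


H = log2(n) = log2(4002) = 11.9665

11.9665 bits


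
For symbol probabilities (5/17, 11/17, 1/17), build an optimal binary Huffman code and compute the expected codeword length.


Huffman construction (repeatedly merge the two least-probable nodes; each merge adds 1 bit to every symbol beneath it): 1/17 + 5/17 = 6/17; 6/17 + 11/17 = 1. Resulting codeword lengths (in the order the probabilities were given): (2, 1, 2). L_avg = sum(p_i * l_i) = 5/17*2 + 11/17*1 + 1/17*2 = 23/17 = 1.3529

1.3529 bits


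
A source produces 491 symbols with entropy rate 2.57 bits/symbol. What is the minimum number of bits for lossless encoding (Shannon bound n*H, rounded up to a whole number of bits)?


Minimum bits >= n * H = 491 * 2.57 = 1261.87, rounded up to a whole number of bits = 1262

1262 bits


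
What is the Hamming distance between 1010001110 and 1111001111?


Count differing positions: . ^ . ^ . . . . . ^ = 3 differences

3


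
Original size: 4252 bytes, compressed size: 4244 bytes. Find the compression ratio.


Ratio = original / compressed = 4252 / 4244 = 1.0019

1.0019


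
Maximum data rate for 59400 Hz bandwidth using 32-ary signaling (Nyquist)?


Rate = 2 * B * log2(M) = 2 * 59400 * 5.0 = 594000.0

594000.0 bps


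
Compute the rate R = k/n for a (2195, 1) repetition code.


Rate = k/n = 1/2195

1/2195


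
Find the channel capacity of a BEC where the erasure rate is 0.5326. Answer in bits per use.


C = 1 - epsilon = 1 - 0.5326 = 0.4674

0.4674 bits


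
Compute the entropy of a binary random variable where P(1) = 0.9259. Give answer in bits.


H = -p*log2(p) - (1-p)*log2(1-p). -0.9259*log2(0.9259) = 0.102841; -0.0741*log2(0.0741) = 0.278200. H = 0.102841 + 0.278200 = 0.381

0.381 bits


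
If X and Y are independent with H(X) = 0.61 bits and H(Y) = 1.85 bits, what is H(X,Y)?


For independent variables, H(X,Y) = H(X) + H(Y) = 0.61 + 1.85 = 2.46

2.46 bits


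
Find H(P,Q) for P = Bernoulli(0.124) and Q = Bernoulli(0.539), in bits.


H(P,Q) = -p*log2(q) - (1-p)*log2(1-q). -0.124*log2(0.539) = 0.110564; -0.876*log2(0.461) = 0.978633. H(P,Q) = 0.110564 + 0.978633 = 1.0892

1.0892 bits


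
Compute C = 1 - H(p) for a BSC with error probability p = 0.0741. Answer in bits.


H(p) = -p*log2(p) - (1-p)*log2(1-p) = -0.0741*log2(0.0741) - 0.9259*log2(0.9259) = 0.278200 + 0.102841 = 0.381. C = 1 - H(p) = 1 - 0.381 = 0.619

0.619 bits


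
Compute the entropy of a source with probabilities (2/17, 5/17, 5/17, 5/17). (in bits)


H = -sum(p_i * log2(p_i)). Terms: -(2/17)*log2(2/17) = 0.363231; -(5/17)*log2(5/17) = 0.519275; -(5/17)*log2(5/17) = 0.519275; -(5/17)*log2(5/17) = 0.519275. H = 0.363231 + 0.519275 + 0.519275 + 0.519275 = 1.9211

1.9211 bits


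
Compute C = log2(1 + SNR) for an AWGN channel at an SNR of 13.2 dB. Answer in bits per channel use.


SNR_linear = 10^(13.2/10) = 20.893; C = log2(1 + SNR_linear) = log2(1 + 20.893) = 4.4524

4.4524 bits/channel use


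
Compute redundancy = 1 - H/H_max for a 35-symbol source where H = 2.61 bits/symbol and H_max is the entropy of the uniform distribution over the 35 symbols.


H_max = log2(K) = log2(35) = 5.1293 bits/symbol. Redundancy = 1 - H/H_max = 1 - 2.61/5.1293 = 1 - 0.5088 = 0.4912

0.4912


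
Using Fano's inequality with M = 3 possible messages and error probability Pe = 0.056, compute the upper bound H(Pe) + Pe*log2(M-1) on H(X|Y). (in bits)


H(Pe) = -Pe*log2(Pe) - (1-Pe)*log2(1-Pe) = -0.056*log2(0.056) - 0.944*log2(0.944) = 0.232872 + 0.078485 = 0.3114. Pe*log2(M-1) = 0.056*log2(2) = 0.056000. Bound = H(Pe) + Pe*log2(M-1) = 0.232872 + 0.078485 + 0.056000 = 0.3674

0.3674 bits


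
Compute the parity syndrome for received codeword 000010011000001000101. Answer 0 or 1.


Syndrome = XOR of all bits = 0 XOR 0 XOR 0 XOR 0 XOR 1 XOR 0 XOR 0 XOR 1 XOR 1 XOR 0 XOR 0 XOR 0 XOR 0 XOR 0 XOR 1 XOR 0 XOR 0 XOR 0 XOR 1 XOR 0 XOR 1 = 0

0


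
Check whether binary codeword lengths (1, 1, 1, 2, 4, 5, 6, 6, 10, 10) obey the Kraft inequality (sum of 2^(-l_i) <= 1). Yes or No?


Kraft sum = sum(2^(-l_i)) = 1.877, need <= 1. Result: violated (a binary prefix-free code with these lengths cannot exist)

No


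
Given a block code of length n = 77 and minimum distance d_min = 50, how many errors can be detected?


Detection capability = d_min - 1 = 50 - 1 = 49

49 errors


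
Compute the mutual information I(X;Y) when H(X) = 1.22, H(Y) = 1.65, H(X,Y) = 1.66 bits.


I(X;Y) = H(X) + H(Y) - H(X,Y) = 1.22 + 1.65 - 1.66 = 1.21

1.21 bits


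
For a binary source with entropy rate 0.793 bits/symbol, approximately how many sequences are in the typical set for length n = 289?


log2|A_typical| = nH = 289 * 0.793 = 229.177, so |A_typical| ~ 2^229.177 = 9.753e+68

9.753e+68


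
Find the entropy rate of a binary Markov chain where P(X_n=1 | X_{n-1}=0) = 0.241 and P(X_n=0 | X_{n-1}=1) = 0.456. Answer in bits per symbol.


Stationary distribution: pi_0 = p10/(p01+p10) = 0.6542, pi_1 = 0.3458. Entropy rate H' = pi_0*H(p01) + pi_1*H(p10) = 0.6542*0.7967 + 0.3458*0.9944 = 0.8651

0.8651 bits/symbol


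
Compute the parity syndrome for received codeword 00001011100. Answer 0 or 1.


Syndrome = XOR of all bits = 0 XOR 0 XOR 0 XOR 0 XOR 1 XOR 0 XOR 1 XOR 1 XOR 1 XOR 0 XOR 0 = 0

0


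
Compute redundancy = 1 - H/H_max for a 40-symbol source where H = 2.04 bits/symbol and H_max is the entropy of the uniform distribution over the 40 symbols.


H_max = log2(K) = log2(40) = 5.3219 bits/symbol. Redundancy = 1 - H/H_max = 1 - 2.04/5.3219 = 1 - 0.3833 = 0.6167

0.6167


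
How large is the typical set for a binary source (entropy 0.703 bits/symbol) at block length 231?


log2|A_typical| = nH = 231 * 0.703 = 162.393, so |A_typical| ~ 2^162.393 = 7.677e+48

7.677e+48


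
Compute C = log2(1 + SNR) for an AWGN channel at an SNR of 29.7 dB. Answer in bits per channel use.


SNR_linear = 10^(29.7/10) = 933.2543; C = log2(1 + SNR_linear) = log2(1 + 933.2543) = 9.8677

9.8677 bits/channel use


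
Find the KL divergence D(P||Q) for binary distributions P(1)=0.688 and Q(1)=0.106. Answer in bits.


KL = p*log2(p/q) + (1-p)*log2((1-p)/(1-q)) = 0.688*log2(0.688/0.106) + 0.312*log2(0.312/0.894) = 1.3826

1.3826 bits


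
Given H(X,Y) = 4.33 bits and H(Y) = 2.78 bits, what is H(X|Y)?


H(X|Y) = H(X,Y) - H(Y) = 4.33 - 2.78 = 1.55

1.55 bits


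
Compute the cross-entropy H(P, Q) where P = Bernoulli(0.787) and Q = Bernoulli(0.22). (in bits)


H(P,Q) = -p*log2(q) - (1-p)*log2(1-q). -0.787*log2(0.22) = 1.719142; -0.213*log2(0.78) = 0.076351. H(P,Q) = 1.719142 + 0.076351 = 1.7955

1.7955 bits


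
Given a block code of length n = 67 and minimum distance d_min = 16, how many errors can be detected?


Detection capability = d_min - 1 = 16 - 1 = 15

15 errors


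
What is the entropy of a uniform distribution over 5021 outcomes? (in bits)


H = log2(n) = log2(5021) = 12.2938

12.2938 bits


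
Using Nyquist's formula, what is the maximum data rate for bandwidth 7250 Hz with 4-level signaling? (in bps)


Rate = 2 * B * log2(M) = 2 * 7250 * 2.0 = 29000.0

29000.0 bps


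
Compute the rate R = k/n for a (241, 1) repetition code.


Rate = k/n = 1/241

1/241


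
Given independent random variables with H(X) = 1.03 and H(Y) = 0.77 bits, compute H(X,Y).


For independent variables, H(X,Y) = H(X) + H(Y) = 1.03 + 0.77 = 1.8

1.8 bits


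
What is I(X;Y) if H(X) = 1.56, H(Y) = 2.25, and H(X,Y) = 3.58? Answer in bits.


I(X;Y) = H(X) + H(Y) - H(X,Y) = 1.56 + 2.25 - 3.58 = 0.23

0.23 bits


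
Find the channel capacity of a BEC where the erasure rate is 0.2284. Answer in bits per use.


C = 1 - epsilon = 1 - 0.2284 = 0.7716

0.7716 bits


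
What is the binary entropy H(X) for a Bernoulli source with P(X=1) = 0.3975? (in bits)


H = -p*log2(p) - (1-p)*log2(1-p). -0.3975*log2(0.3975) = 0.529062; -0.6025*log2(0.6025) = 0.440408. H = 0.529062 + 0.440408 = 0.9695

0.9695 bits


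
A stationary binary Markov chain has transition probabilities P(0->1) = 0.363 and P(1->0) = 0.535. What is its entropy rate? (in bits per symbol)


Stationary distribution: pi_0 = p10/(p01+p10) = 0.5958, pi_1 = 0.4042. Entropy rate H' = pi_0*H(p01) + pi_1*H(p10) = 0.5958*0.9451 + 0.4042*0.9965 = 0.9659

0.9659 bits/symbol


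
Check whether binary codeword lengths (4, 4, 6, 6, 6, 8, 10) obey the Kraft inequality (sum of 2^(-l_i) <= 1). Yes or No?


Kraft sum = sum(2^(-l_i)) = 0.1768, need <= 1. Result: satisfied (a binary prefix-free code with these lengths exists)

Yes


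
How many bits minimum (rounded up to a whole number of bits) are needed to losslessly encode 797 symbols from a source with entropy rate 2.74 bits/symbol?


Minimum bits >= n * H = 797 * 2.74 = 2183.78, rounded up to a whole number of bits = 2184

2184 bits


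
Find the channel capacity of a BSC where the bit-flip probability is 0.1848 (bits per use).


H(p) = -p*log2(p) - (1-p)*log2(1-p) = -0.1848*log2(0.1848) - 0.8152*log2(0.8152) = 0.450166 + 0.240300 = 0.6905. C = 1 - H(p) = 1 - 0.6905 = 0.3095

0.3095 bits


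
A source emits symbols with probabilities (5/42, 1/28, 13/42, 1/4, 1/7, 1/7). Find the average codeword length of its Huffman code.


Huffman construction (repeatedly merge the two least-probable nodes; each merge adds 1 bit to every symbol beneath it): 1/28 + 5/42 = 13/84; 1/7 + 1/7 = 2/7; 13/84 + 1/4 = 17/42; 2/7 + 13/42 = 25/42; 17/42 + 25/42 = 1. Resulting codeword lengths (in the order the probabilities were given): (3, 3, 2, 2, 3, 3). L_avg = sum(p_i * l_i) = 5/42*3 + 1/28*3 + 13/42*2 + 1/4*2 + 1/7*3 + 1/7*3 = 205/84 = 2.4405

2.4405 bits


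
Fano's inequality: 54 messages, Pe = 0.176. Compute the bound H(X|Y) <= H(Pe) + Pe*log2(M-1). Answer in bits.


H(Pe) = -Pe*log2(Pe) - (1-Pe)*log2(1-Pe) = -0.176*log2(0.176) - 0.824*log2(0.824) = 0.441118 + 0.230130 = 0.6712. Pe*log2(M-1) = 0.176*log2(53) = 1.008114. Bound = H(Pe) + Pe*log2(M-1) = 0.441118 + 0.230130 + 1.008114 = 1.6794

1.6794 bits


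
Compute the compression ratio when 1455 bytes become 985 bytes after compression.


Ratio = original / compressed = 1455 / 985 = 1.4772

1.4772


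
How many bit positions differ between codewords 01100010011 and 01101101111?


Count differing positions: . . . . ^ ^ ^ ^ ^ . . = 5 differences

5


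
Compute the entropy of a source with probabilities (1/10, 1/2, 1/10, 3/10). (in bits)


H = -sum(p_i * log2(p_i)). Terms: -(1/10)*log2(1/10) = 0.332193; -(1/2)*log2(1/2) = 0.500000; -(1/10)*log2(1/10) = 0.332193; -(3/10)*log2(3/10) = 0.521090. H = 0.332193 + 0.500000 + 0.332193 + 0.521090 = 1.6855

1.6855 bits


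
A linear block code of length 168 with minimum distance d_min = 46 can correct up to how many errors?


Correction capability = floor((d-1)/2) = floor((46-1)/2) = 22

22 errors


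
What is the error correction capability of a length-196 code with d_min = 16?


Correction capability = floor((d-1)/2) = floor((16-1)/2) = 7

7 errors


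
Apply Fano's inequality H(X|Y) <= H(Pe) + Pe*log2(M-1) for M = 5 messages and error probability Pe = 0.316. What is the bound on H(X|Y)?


H(Pe) = -Pe*log2(Pe) - (1-Pe)*log2(1-Pe) = -0.316*log2(0.316) - 0.684*log2(0.684) = 0.525193 + 0.374785 = 0.9. Pe*log2(M-1) = 0.316*log2(4) = 0.632000. Bound = H(Pe) + Pe*log2(M-1) = 0.525193 + 0.374785 + 0.632000 = 1.532

1.532 bits


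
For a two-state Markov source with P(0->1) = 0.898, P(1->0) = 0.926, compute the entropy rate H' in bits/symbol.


Stationary distribution: pi_0 = p10/(p01+p10) = 0.5077, pi_1 = 0.4923. Entropy rate H' = pi_0*H(p01) + pi_1*H(p10) = 0.5077*0.4753 + 0.4923*0.3807 = 0.4287

0.4287 bits/symbol


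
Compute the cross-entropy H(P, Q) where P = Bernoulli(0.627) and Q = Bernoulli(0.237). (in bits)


H(P,Q) = -p*log2(q) - (1-p)*log2(1-q). -0.627*log2(0.237) = 1.302305; -0.373*log2(0.763) = 0.145561. H(P,Q) = 1.302305 + 0.145561 = 1.4479

1.4479 bits


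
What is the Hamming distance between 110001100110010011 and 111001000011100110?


Count differing positions: . . ^ . . . ^ . . ^ . ^ ^ ^ . ^ . ^ = 8 differences

8


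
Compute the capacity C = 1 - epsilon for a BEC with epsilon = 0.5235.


C = 1 - epsilon = 1 - 0.5235 = 0.4765

0.4765 bits


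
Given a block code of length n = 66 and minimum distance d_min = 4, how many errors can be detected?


Detection capability = d_min - 1 = 4 - 1 = 3

3 errors


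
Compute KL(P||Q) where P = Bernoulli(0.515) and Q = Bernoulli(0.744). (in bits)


KL = p*log2(p/q) + (1-p)*log2((1-p)/(1-q)) = 0.515*log2(0.515/0.744) + 0.485*log2(0.485/0.256) = 0.1738

0.1738 bits


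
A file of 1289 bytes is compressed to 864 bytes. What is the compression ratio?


Ratio = original / compressed = 1289 / 864 = 1.4919

1.4919


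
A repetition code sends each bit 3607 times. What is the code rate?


Rate = k/n = 1/3607

1/3607


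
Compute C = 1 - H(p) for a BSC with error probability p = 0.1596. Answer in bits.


H(p) = -p*log2(p) - (1-p)*log2(1-p) = -0.1596*log2(0.1596) - 0.8404*log2(0.8404) = 0.422536 + 0.210816 = 0.6334. C = 1 - H(p) = 1 - 0.6334 = 0.3666

0.3666 bits


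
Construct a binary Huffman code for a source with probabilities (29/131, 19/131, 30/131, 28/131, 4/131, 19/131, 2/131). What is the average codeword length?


Huffman construction (repeatedly merge the two least-probable nodes; each merge adds 1 bit to every symbol beneath it): 2/131 + 4/131 = 6/131; 6/131 + 19/131 = 25/131; 19/131 + 25/131 = 44/131; 28/131 + 29/131 = 57/131; 30/131 + 44/131 = 74/131; 57/131 + 74/131 = 1. Resulting codeword lengths (in the order the probabilities were given): (2, 4, 2, 2, 5, 3, 5). L_avg = sum(p_i * l_i) = 29/131*2 + 19/131*4 + 30/131*2 + 28/131*2 + 4/131*5 + 19/131*3 + 2/131*5 = 337/131 = 2.5725

2.5725 bits


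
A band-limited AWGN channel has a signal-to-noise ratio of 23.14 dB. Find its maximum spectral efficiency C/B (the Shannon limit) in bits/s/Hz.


SNR_linear = 10^(23.14/10) = 206.063; C/B = log2(1 + SNR_linear) = log2(1 + 206.063) = 7.6939

7.6939 bits/s/Hz


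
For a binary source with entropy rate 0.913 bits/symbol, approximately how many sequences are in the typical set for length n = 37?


log2|A_typical| = nH = 37 * 0.913 = 33.781, so |A_typical| ~ 2^33.781 = 1.476e+10

1.476e+10


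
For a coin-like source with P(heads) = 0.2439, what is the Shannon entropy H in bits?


H = -p*log2(p) - (1-p)*log2(1-p). -0.2439*log2(0.2439) = 0.496492; -0.7561*log2(0.7561) = 0.304974. H = 0.496492 + 0.304974 = 0.8015

0.8015 bits


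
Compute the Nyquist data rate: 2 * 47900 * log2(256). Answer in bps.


Rate = 2 * B * log2(M) = 2 * 47900 * 8.0 = 766400.0

766400.0 bps


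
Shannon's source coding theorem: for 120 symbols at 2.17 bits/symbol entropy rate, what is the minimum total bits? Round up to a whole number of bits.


Minimum bits >= n * H = 120 * 2.17 = 260.4, rounded up to a whole number of bits = 261

261 bits


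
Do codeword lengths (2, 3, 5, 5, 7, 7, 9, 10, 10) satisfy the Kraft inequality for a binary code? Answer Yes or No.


Kraft sum = sum(2^(-l_i)) = 0.457, need <= 1. Result: satisfied (a binary prefix-free code with these lengths exists)

Yes


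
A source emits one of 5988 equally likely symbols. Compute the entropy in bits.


H = log2(n) = log2(5988) = 12.5479

12.5479 bits


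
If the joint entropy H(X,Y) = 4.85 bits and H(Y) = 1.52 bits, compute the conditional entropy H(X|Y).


H(X|Y) = H(X,Y) - H(Y) = 4.85 - 1.52 = 3.33

3.33 bits


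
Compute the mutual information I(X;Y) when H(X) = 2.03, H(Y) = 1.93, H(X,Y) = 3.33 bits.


I(X;Y) = H(X) + H(Y) - H(X,Y) = 2.03 + 1.93 - 3.33 = 0.63

0.63 bits


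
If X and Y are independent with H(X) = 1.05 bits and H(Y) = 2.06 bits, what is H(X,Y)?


For independent variables, H(X,Y) = H(X) + H(Y) = 1.05 + 2.06 = 3.11

3.11 bits
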